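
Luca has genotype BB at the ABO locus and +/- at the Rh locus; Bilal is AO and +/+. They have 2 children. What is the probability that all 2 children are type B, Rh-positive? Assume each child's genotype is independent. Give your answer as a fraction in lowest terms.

1/4

ABO cross BB × AO → 1/2 B, 1/2 AB.
Rh cross +/- × +/+ → 1 Rh+; so P(type B, Rh-positive) = 1/2 × 1 = 1/2 per child.
All 2 independent: (1/2)^2 = 1/4.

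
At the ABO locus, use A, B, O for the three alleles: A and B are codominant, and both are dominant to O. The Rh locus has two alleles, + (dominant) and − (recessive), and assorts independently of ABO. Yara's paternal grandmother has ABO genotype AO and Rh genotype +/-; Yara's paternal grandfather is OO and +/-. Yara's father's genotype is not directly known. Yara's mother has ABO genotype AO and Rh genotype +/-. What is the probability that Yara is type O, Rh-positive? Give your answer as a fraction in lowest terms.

9/32

Yara's father's ABO genotype from AO × OO: 1/2 AO, 1/2 OO.
Crossing each possibility with the mother AO and summing P(type O): 1/2·1/4 + 1/2·1/2 = 3/8.
Similarly for Rh via the father's Rh distribution: P(Rh+) = 3/4.
Independent loci: 3/8 × 3/4 = 9/32.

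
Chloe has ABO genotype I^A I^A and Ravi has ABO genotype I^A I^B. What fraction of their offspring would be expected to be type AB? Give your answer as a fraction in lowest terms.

ABO cross I^A I^A × I^A I^B → offspring phenotypes: 1/2 A, 1/2 AB.
So P(type AB) = 1/2.

1/2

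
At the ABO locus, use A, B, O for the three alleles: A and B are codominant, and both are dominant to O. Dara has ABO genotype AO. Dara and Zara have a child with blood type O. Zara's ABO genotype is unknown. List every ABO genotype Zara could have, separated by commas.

AO, BO, OO

For each candidate genotype of Zara, check whether crossing it with AO can produce every observed child phenotype.
  AA → possible child types {A} ✗
  AB → possible child types {A, B, AB} ✗
  AO → possible child types {O, A} ✓
  BB → possible child types {B, AB} ✗
  BO → possible child types {O, A, B, AB} ✓
  OO → possible child types {O, A} ✓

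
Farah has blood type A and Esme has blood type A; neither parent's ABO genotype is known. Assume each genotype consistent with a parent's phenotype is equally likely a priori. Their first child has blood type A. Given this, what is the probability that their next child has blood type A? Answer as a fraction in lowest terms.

Possible genotypes: Farah ∈ {I^A I^A, I^A i}; Esme ∈ {I^A I^A, I^A i}.
Weight each parental genotype pair by prior × P(type-A child):
  I^A I^A × I^A I^A: posterior weight 4/15; P(next child type A) = 1.
  I^A I^A × I^A i: posterior weight 4/15; P(next child type A) = 1.
  I^A i × I^A I^A: posterior weight 4/15; P(next child type A) = 1.
  I^A i × I^A i: posterior weight 1/5; P(next child type A) = 3/4.
Weighted sum = 19/20.

19/20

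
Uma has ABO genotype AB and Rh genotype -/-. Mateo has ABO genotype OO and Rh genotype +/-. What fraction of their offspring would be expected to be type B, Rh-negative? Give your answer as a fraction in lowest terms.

ABO cross AB × OO → offspring phenotypes: 1/2 A, 1/2 B.
Rh cross -/- × +/- → 1/2 Rh+, 1/2 Rh-.
Independent loci: P(type B, Rh-negative) = 1/2 × 1/2 = 1/4.

1/4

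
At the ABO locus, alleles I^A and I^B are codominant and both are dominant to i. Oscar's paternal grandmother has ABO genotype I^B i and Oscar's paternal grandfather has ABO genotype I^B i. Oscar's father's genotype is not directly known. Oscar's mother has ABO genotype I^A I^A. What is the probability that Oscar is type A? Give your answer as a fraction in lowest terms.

Oscar's father's ABO genotype from I^B i × I^B i: 1/4 I^B I^B, 1/2 I^B i, 1/4 i i.
Crossing each possibility with the mother I^A I^A and summing P(type A): 1/4·0 + 1/2·1/2 + 1/4·1 = 1/2.

1/2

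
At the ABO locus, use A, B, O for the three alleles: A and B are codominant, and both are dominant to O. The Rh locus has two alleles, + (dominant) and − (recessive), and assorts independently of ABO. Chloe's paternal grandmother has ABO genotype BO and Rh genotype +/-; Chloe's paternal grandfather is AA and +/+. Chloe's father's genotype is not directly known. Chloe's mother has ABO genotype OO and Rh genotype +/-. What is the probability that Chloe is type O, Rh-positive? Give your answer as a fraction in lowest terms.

Chloe's father's ABO genotype from BO × AA: 1/2 AB, 1/2 AO.
Crossing each possibility with the mother OO and summing P(type O): 1/2·0 + 1/2·1/2 = 1/4.
Similarly for Rh via the father's Rh distribution: P(Rh+) = 7/8.
Independent loci: 1/4 × 7/8 = 7/32.

7/32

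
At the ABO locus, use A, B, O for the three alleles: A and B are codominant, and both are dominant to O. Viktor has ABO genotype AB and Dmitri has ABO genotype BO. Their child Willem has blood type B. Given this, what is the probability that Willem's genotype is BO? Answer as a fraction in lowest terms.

Cross AB × BO → 1/4 AB, 1/4 AO, 1/4 BB, 1/4 BO.
Type-B genotypes among offspring: BB (1/4), BO (1/4); total 1/2.
P(BO | type B) = (1/4) / (1/2) = 1/2.

1/2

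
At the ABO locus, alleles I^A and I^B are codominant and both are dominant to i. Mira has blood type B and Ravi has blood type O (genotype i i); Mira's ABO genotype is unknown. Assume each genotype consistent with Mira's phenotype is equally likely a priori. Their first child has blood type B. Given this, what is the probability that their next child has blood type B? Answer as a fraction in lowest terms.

5/6

Possible genotypes: Mira ∈ {I^B I^B, I^B i}; Ravi ∈ {i i}.
Weight each parental genotype pair by prior × P(type-B child):
  I^B I^B × i i: posterior weight 2/3; P(next child type B) = 1.
  I^B i × i i: posterior weight 1/3; P(next child type B) = 1/2.
Weighted sum = 5/6.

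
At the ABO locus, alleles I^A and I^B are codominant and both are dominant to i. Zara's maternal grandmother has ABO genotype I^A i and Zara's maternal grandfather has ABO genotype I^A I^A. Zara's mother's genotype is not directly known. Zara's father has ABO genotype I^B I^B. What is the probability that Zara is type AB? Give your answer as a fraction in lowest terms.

3/4

Zara's mother's ABO genotype from I^A i × I^A I^A: 1/2 I^A I^A, 1/2 I^A i.
Crossing each possibility with the father I^B I^B and summing P(type AB): 1/2·1 + 1/2·1/2 = 3/4.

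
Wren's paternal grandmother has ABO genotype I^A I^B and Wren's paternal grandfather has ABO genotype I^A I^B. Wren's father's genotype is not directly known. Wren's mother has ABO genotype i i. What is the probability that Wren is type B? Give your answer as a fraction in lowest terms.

1/2

Wren's father's ABO genotype from I^A I^B × I^A I^B: 1/4 I^A I^A, 1/2 I^A I^B, 1/4 I^B I^B.
Crossing each possibility with the mother i i and summing P(type B): 1/4·0 + 1/2·1/2 + 1/4·1 = 1/2.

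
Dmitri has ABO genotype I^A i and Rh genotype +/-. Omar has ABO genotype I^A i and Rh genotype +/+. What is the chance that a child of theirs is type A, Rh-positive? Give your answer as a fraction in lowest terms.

ABO cross I^A i × I^A i → offspring phenotypes: 1/4 O, 3/4 A.
Rh cross +/- × +/+ → 1 Rh+.
Independent loci: P(type A, Rh-positive) = 3/4 × 1 = 3/4.

3/4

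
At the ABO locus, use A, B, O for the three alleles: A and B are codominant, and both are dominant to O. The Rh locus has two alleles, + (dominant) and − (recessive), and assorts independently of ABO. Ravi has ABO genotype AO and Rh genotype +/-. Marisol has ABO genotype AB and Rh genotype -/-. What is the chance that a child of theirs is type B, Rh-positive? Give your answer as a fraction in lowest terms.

ABO cross AO × AB → offspring phenotypes: 1/2 A, 1/4 B, 1/4 AB.
Rh cross +/- × -/- → 1/2 Rh+, 1/2 Rh-.
Independent loci: P(type B, Rh-positive) = 1/4 × 1/2 = 1/8.

1/8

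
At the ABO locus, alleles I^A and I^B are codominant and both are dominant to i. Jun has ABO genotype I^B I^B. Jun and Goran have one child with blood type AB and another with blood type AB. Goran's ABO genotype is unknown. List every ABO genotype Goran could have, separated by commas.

I^A I^A, I^A I^B, I^A i

For each candidate genotype of Goran, check whether crossing it with I^B I^B can produce every observed child phenotype.
  I^A I^A → possible child types {AB} ✓
  I^A I^B → possible child types {B, AB} ✓
  I^A i → possible child types {B, AB} ✓
  I^B I^B → possible child types {B} ✗
  I^B i → possible child types {B} ✗
  i i → possible child types {B} ✗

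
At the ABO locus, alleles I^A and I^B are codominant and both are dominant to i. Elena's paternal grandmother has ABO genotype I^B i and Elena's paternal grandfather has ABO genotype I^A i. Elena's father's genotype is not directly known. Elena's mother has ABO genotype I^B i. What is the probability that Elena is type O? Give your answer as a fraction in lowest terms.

Elena's father's ABO genotype from I^B i × I^A i: 1/4 I^A I^B, 1/4 I^A i, 1/4 I^B i, 1/4 i i.
Crossing each possibility with the mother I^B i and summing P(type O): 1/4·0 + 1/4·1/4 + 1/4·1/4 + 1/4·1/2 = 1/4.

1/4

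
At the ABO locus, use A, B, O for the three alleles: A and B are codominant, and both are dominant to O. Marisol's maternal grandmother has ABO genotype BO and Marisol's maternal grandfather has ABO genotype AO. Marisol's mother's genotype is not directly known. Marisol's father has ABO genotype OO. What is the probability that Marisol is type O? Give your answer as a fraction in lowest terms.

1/2

Marisol's mother's ABO genotype from BO × AO: 1/4 AB, 1/4 AO, 1/4 BO, 1/4 OO.
Crossing each possibility with the father OO and summing P(type O): 1/4·0 + 1/4·1/2 + 1/4·1/2 + 1/4·1 = 1/2.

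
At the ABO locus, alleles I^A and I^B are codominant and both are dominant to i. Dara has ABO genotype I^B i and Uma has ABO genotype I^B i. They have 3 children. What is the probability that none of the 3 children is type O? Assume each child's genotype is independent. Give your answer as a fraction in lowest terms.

27/64

ABO cross I^B i × I^B i → 1/4 O, 3/4 B.
So P(type O) = 1/4 per child.
P(not type O) = 3/4 for one child; (3/4)^3 = 27/64.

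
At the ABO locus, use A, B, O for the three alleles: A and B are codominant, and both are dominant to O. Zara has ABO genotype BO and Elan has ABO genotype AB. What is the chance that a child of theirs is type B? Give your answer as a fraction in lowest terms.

ABO cross BO × AB → offspring phenotypes: 1/4 A, 1/2 B, 1/4 AB.
So P(type B) = 1/2.

1/2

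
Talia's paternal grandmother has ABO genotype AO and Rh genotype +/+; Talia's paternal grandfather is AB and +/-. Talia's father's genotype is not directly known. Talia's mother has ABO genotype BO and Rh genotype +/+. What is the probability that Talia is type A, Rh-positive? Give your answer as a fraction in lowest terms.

Talia's father's ABO genotype from AO × AB: 1/4 AA, 1/4 AB, 1/4 AO, 1/4 BO.
Crossing each possibility with the mother BO and summing P(type A): 1/4·1/2 + 1/4·1/4 + 1/4·1/4 + 1/4·0 = 1/4.
Similarly for Rh via the father's Rh distribution: P(Rh+) = 1.
Independent loci: 1/4 × 1 = 1/4.

1/4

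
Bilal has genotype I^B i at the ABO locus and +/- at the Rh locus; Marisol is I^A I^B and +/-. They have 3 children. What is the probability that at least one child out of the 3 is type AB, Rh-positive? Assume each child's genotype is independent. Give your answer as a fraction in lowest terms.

1899/4096

ABO cross I^B i × I^A I^B → 1/4 A, 1/2 B, 1/4 AB.
Rh cross +/- × +/- → 3/4 Rh+, 1/4 Rh-; so P(type AB, Rh-positive) = 1/4 × 3/4 = 3/16 per child.
P(none) = (13/16)^3 = 2197/4096; P(at least one) = 1 − 2197/4096 = 1899/4096.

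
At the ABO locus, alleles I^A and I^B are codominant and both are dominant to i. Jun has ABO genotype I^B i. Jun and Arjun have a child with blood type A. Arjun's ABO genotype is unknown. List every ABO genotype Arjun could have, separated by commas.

For each candidate genotype of Arjun, check whether crossing it with I^B i can produce every observed child phenotype.
  I^A I^A → possible child types {A, AB} ✓
  I^A I^B → possible child types {A, B, AB} ✓
  I^A i → possible child types {O, A, B, AB} ✓
  I^B I^B → possible child types {B} ✗
  I^B i → possible child types {O, B} ✗
  i i → possible child types {O, B} ✗

I^A I^A, I^A I^B, I^A i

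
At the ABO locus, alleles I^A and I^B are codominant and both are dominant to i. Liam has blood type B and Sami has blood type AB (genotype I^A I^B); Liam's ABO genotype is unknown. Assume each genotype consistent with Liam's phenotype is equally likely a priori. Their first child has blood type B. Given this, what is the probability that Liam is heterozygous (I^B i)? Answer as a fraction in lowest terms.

Possible genotypes: Liam ∈ {I^B I^B, I^B i}; Sami ∈ {I^A I^B}.
Weight each parental genotype pair by prior × P(type-B child):
  I^B I^B × I^A I^B: posterior weight 1/2.
  I^B i × I^A I^B: posterior weight 1/2.
Sum the posterior weight over pairs where Liam is I^B i: 1/2.

1/2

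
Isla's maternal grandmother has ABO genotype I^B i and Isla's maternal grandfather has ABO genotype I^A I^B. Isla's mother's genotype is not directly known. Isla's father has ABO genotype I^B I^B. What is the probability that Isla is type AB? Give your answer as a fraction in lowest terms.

1/4

Isla's mother's ABO genotype from I^B i × I^A I^B: 1/4 I^A I^B, 1/4 I^A i, 1/4 I^B I^B, 1/4 I^B i.
Crossing each possibility with the father I^B I^B and summing P(type AB): 1/4·1/2 + 1/4·1/2 + 1/4·0 + 1/4·0 = 1/4.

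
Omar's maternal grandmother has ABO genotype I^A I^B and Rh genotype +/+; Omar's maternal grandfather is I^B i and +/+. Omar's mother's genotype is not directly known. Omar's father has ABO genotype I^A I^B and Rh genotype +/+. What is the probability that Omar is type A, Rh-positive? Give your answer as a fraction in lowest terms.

Omar's mother's ABO genotype from I^A I^B × I^B i: 1/4 I^A I^B, 1/4 I^A i, 1/4 I^B I^B, 1/4 I^B i.
Crossing each possibility with the father I^A I^B and summing P(type A): 1/4·1/4 + 1/4·1/2 + 1/4·0 + 1/4·1/4 = 1/4.
Similarly for Rh via the mother's Rh distribution: P(Rh+) = 1.
Independent loci: 1/4 × 1 = 1/4.

1/4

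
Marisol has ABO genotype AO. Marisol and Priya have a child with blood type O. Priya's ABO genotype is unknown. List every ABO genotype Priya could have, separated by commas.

AO, BO, OO

For each candidate genotype of Priya, check whether crossing it with AO can produce every observed child phenotype.
  AA → possible child types {A} ✗
  AB → possible child types {A, B, AB} ✗
  AO → possible child types {O, A} ✓
  BB → possible child types {B, AB} ✗
  BO → possible child types {O, A, B, AB} ✓
  OO → possible child types {O, A} ✓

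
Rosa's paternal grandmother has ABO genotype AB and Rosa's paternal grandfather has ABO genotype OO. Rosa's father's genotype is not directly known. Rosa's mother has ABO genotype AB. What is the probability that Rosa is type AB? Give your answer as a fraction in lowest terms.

1/4

Rosa's father's ABO genotype from AB × OO: 1/2 AO, 1/2 BO.
Crossing each possibility with the mother AB and summing P(type AB): 1/2·1/4 + 1/2·1/4 = 1/4.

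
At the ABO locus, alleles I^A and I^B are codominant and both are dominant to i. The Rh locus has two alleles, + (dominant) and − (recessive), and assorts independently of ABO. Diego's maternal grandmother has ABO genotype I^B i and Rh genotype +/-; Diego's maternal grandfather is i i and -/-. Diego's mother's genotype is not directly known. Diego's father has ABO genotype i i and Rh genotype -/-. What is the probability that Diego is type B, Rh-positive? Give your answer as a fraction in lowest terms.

1/16

Diego's mother's ABO genotype from I^B i × i i: 1/2 I^B i, 1/2 i i.
Crossing each possibility with the father i i and summing P(type B): 1/2·1/2 + 1/2·0 = 1/4.
Similarly for Rh via the mother's Rh distribution: P(Rh+) = 1/4.
Independent loci: 1/4 × 1/4 = 1/16.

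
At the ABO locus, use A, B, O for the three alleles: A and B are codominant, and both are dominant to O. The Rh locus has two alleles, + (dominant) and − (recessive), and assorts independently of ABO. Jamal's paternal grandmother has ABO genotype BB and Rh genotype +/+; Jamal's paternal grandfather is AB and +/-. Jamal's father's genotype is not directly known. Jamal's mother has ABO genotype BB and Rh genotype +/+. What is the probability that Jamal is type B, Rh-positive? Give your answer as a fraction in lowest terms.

3/4

Jamal's father's ABO genotype from BB × AB: 1/2 AB, 1/2 BB.
Crossing each possibility with the mother BB and summing P(type B): 1/2·1/2 + 1/2·1 = 3/4.
Similarly for Rh via the father's Rh distribution: P(Rh+) = 1.
Independent loci: 3/4 × 1 = 3/4.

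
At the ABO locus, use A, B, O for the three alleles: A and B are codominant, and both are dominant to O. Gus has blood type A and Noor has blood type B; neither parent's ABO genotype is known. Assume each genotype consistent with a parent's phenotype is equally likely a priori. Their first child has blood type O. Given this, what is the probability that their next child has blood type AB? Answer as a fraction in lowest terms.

1/4

Possible genotypes: Gus ∈ {AA, AO}; Noor ∈ {BB, BO}.
Weight each parental genotype pair by prior × P(type-O child):
  AO × BO: posterior weight 1; P(next child type AB) = 1/4.
Weighted sum = 1/4.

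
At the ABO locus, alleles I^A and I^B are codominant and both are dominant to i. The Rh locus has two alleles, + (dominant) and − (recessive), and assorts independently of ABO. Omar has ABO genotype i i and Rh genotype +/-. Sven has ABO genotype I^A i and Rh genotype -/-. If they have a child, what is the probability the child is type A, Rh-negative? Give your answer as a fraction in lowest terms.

ABO cross i i × I^A i → offspring phenotypes: 1/2 O, 1/2 A.
Rh cross +/- × -/- → 1/2 Rh+, 1/2 Rh-.
Independent loci: P(type A, Rh-negative) = 1/2 × 1/2 = 1/4.

1/4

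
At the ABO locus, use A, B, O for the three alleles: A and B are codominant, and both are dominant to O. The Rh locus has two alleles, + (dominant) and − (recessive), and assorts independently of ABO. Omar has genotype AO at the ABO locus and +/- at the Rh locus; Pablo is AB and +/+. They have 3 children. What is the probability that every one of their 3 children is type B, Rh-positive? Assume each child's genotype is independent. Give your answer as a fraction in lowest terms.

ABO cross AO × AB → 1/2 A, 1/4 B, 1/4 AB.
Rh cross +/- × +/+ → 1 Rh+; so P(type B, Rh-positive) = 1/4 × 1 = 1/4 per child.
All 3 independent: (1/4)^3 = 1/64.

1/64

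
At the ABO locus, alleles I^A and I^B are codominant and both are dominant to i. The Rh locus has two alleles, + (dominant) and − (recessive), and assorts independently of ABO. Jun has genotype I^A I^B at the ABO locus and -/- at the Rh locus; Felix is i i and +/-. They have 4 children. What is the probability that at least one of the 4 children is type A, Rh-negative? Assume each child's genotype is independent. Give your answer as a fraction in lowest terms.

175/256

ABO cross I^A I^B × i i → 1/2 A, 1/2 B.
Rh cross -/- × +/- → 1/2 Rh+, 1/2 Rh-; so P(type A, Rh-negative) = 1/2 × 1/2 = 1/4 per child.
P(none) = (3/4)^4 = 81/256; P(at least one) = 1 − 81/256 = 175/256.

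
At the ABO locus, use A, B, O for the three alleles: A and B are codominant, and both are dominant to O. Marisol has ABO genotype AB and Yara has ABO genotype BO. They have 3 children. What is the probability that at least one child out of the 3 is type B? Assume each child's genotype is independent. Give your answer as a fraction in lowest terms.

7/8

ABO cross AB × BO → 1/4 A, 1/2 B, 1/4 AB.
So P(type B) = 1/2 per child.
P(none) = (1/2)^3 = 1/8; P(at least one) = 1 − 1/8 = 7/8.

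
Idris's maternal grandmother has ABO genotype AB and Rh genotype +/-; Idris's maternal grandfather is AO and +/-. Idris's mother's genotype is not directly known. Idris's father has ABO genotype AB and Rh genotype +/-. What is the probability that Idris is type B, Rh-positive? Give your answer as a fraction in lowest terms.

Idris's mother's ABO genotype from AB × AO: 1/4 AA, 1/4 AB, 1/4 AO, 1/4 BO.
Crossing each possibility with the father AB and summing P(type B): 1/4·0 + 1/4·1/4 + 1/4·1/4 + 1/4·1/2 = 1/4.
Similarly for Rh via the mother's Rh distribution: P(Rh+) = 3/4.
Independent loci: 1/4 × 3/4 = 3/16.

3/16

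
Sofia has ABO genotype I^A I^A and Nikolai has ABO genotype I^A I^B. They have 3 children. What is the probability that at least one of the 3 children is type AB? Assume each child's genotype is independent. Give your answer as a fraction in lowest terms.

ABO cross I^A I^A × I^A I^B → 1/2 A, 1/2 AB.
So P(type AB) = 1/2 per child.
P(none) = (1/2)^3 = 1/8; P(at least one) = 1 − 1/8 = 7/8.

7/8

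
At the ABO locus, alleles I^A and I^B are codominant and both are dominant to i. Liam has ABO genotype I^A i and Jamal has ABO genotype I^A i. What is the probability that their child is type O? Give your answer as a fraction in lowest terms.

1/4

ABO cross I^A i × I^A i → offspring phenotypes: 1/4 O, 3/4 A.
So P(type O) = 1/4.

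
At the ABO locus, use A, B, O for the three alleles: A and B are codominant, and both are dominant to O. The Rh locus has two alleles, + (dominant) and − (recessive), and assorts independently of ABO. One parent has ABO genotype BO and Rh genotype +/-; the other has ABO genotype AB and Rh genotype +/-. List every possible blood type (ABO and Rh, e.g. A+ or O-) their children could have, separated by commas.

Gametes from BO × AB give offspring ABO genotypes AB, AO, BB, BO, i.e. phenotypes A, B, AB.
Rh cross +/- × +/- → phenotypes Rh+, Rh-.
Combining independently: A+, A-, B+, B-, AB+, AB-.

A+, A-, B+, B-, AB+, AB-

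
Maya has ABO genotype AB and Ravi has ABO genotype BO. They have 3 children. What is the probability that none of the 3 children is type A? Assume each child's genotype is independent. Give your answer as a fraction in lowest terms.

ABO cross AB × BO → 1/4 A, 1/2 B, 1/4 AB.
So P(type A) = 1/4 per child.
P(not type A) = 3/4 for one child; (3/4)^3 = 27/64.

27/64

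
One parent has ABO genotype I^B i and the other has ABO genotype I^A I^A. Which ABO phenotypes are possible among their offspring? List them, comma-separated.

Gametes from I^B i × I^A I^A give offspring ABO genotypes I^A I^B, I^A i, i.e. phenotypes A, AB.

A, AB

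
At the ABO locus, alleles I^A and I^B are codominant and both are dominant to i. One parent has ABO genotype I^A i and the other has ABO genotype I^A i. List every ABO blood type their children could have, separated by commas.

Gametes from I^A i × I^A i give offspring ABO genotypes I^A I^A, I^A i, i i, i.e. phenotypes O, A.

O, A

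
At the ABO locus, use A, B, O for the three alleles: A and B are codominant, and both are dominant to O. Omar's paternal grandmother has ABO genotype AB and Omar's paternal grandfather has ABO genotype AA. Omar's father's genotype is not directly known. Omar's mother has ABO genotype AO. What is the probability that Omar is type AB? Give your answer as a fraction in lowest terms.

Omar's father's ABO genotype from AB × AA: 1/2 AA, 1/2 AB.
Crossing each possibility with the mother AO and summing P(type AB): 1/2·0 + 1/2·1/4 = 1/8.

1/8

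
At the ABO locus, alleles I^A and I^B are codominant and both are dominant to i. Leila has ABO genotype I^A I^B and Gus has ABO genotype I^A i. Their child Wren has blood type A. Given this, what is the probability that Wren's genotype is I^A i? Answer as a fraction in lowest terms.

Cross I^A I^B × I^A i → 1/4 I^A I^A, 1/4 I^A I^B, 1/4 I^A i, 1/4 I^B i.
Type-A genotypes among offspring: I^A I^A (1/4), I^A i (1/4); total 1/2.
P(I^A i | type A) = (1/4) / (1/2) = 1/2.

1/2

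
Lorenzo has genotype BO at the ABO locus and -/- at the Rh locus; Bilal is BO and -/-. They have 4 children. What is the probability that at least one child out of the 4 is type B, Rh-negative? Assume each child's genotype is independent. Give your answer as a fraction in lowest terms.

ABO cross BO × BO → 1/4 O, 3/4 B.
Rh cross -/- × -/- → 1 Rh-; so P(type B, Rh-negative) = 3/4 × 1 = 3/4 per child.
P(none) = (1/4)^4 = 1/256; P(at least one) = 1 − 1/256 = 255/256.

255/256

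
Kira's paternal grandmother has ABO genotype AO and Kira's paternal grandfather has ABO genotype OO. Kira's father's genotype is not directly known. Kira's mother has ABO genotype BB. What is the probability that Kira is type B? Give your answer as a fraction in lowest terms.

Kira's father's ABO genotype from AO × OO: 1/2 AO, 1/2 OO.
Crossing each possibility with the mother BB and summing P(type B): 1/2·1/2 + 1/2·1 = 3/4.

3/4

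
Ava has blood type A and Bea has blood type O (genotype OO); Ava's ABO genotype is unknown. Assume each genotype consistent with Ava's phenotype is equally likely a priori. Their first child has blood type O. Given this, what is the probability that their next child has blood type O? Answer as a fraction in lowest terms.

Possible genotypes: Ava ∈ {AA, AO}; Bea ∈ {OO}.
Weight each parental genotype pair by prior × P(type-O child):
  AO × OO: posterior weight 1; P(next child type O) = 1/2.
Weighted sum = 1/2.

1/2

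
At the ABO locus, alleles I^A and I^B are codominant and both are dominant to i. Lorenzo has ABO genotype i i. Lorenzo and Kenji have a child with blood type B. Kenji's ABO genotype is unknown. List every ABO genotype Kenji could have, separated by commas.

I^A I^B, I^B I^B, I^B i

For each candidate genotype of Kenji, check whether crossing it with i i can produce every observed child phenotype.
  I^A I^A → possible child types {A} ✗
  I^A I^B → possible child types {A, B} ✓
  I^A i → possible child types {O, A} ✗
  I^B I^B → possible child types {B} ✓
  I^B i → possible child types {O, B} ✓
  i i → possible child types {O} ✗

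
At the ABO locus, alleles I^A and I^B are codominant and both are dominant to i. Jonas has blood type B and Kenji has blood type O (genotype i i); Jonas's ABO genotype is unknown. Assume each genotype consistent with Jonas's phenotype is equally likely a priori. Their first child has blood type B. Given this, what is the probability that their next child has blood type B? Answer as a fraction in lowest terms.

5/6

Possible genotypes: Jonas ∈ {I^B I^B, I^B i}; Kenji ∈ {i i}.
Weight each parental genotype pair by prior × P(type-B child):
  I^B I^B × i i: posterior weight 2/3; P(next child type B) = 1.
  I^B i × i i: posterior weight 1/3; P(next child type B) = 1/2.
Weighted sum = 5/6.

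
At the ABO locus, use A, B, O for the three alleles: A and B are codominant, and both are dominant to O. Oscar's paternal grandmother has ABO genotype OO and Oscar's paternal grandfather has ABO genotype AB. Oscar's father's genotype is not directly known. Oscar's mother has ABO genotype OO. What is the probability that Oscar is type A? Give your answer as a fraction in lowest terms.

Oscar's father's ABO genotype from OO × AB: 1/2 AO, 1/2 BO.
Crossing each possibility with the mother OO and summing P(type A): 1/2·1/2 + 1/2·0 = 1/4.

1/4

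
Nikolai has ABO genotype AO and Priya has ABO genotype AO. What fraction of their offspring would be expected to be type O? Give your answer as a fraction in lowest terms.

1/4

ABO cross AO × AO → offspring phenotypes: 1/4 O, 3/4 A.
So P(type O) = 1/4.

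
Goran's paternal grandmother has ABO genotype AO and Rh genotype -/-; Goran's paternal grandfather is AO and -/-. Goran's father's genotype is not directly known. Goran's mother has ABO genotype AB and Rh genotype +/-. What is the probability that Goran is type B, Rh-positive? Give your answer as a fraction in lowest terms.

1/8

Goran's father's ABO genotype from AO × AO: 1/4 AA, 1/2 AO, 1/4 OO.
Crossing each possibility with the mother AB and summing P(type B): 1/4·0 + 1/2·1/4 + 1/4·1/2 = 1/4.
Similarly for Rh via the father's Rh distribution: P(Rh+) = 1/2.
Independent loci: 1/4 × 1/2 = 1/8.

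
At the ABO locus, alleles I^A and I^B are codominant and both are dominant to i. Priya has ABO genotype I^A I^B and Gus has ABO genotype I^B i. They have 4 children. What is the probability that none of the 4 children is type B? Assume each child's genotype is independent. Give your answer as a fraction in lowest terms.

1/16

ABO cross I^A I^B × I^B i → 1/4 A, 1/2 B, 1/4 AB.
So P(type B) = 1/2 per child.
P(not type B) = 1/2 for one child; (1/2)^4 = 1/16.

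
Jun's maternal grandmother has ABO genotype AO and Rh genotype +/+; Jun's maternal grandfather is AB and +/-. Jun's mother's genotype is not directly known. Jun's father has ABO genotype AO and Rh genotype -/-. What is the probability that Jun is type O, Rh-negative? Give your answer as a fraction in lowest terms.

1/32

Jun's mother's ABO genotype from AO × AB: 1/4 AA, 1/4 AB, 1/4 AO, 1/4 BO.
Crossing each possibility with the father AO and summing P(type O): 1/4·0 + 1/4·0 + 1/4·1/4 + 1/4·1/4 = 1/8.
Similarly for Rh via the mother's Rh distribution: P(Rh-) = 1/4.
Independent loci: 1/8 × 1/4 = 1/32.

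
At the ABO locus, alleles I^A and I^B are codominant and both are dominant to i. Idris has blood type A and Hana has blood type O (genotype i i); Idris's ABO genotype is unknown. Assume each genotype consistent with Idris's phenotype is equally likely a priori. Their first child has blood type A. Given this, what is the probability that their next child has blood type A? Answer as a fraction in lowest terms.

Possible genotypes: Idris ∈ {I^A I^A, I^A i}; Hana ∈ {i i}.
Weight each parental genotype pair by prior × P(type-A child):
  I^A I^A × i i: posterior weight 2/3; P(next child type A) = 1.
  I^A i × i i: posterior weight 1/3; P(next child type A) = 1/2.
Weighted sum = 5/6.

5/6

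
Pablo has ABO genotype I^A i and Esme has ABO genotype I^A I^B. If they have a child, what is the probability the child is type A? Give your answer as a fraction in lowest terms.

1/2

ABO cross I^A i × I^A I^B → offspring phenotypes: 1/2 A, 1/4 B, 1/4 AB.
So P(type A) = 1/2.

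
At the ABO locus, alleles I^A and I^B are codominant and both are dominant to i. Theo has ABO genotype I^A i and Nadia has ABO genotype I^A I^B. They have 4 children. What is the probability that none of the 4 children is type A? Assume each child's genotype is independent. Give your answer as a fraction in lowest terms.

ABO cross I^A i × I^A I^B → 1/2 A, 1/4 B, 1/4 AB.
So P(type A) = 1/2 per child.
P(not type A) = 1/2 for one child; (1/2)^4 = 1/16.

1/16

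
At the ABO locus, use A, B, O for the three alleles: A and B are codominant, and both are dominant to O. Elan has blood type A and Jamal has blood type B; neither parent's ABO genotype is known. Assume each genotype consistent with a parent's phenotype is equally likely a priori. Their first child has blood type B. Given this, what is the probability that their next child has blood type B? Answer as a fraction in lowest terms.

5/12

Possible genotypes: Elan ∈ {AA, AO}; Jamal ∈ {BB, BO}.
Weight each parental genotype pair by prior × P(type-B child):
  AO × BB: posterior weight 2/3; P(next child type B) = 1/2.
  AO × BO: posterior weight 1/3; P(next child type B) = 1/4.
Weighted sum = 5/12.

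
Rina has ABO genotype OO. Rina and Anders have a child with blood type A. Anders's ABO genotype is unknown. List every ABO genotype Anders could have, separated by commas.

AA, AB, AO

For each candidate genotype of Anders, check whether crossing it with OO can produce every observed child phenotype.
  AA → possible child types {A} ✓
  AB → possible child types {A, B} ✓
  AO → possible child types {O, A} ✓
  BB → possible child types {B} ✗
  BO → possible child types {O, B} ✗
  OO → possible child types {O} ✗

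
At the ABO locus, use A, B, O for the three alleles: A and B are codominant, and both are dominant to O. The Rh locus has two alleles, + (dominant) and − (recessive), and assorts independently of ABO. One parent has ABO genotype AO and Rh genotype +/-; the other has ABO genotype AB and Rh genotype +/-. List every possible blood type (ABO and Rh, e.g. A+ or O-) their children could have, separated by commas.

Gametes from AO × AB give offspring ABO genotypes AA, AB, AO, BO, i.e. phenotypes A, B, AB.
Rh cross +/- × +/- → phenotypes Rh+, Rh-.
Combining independently: A+, A-, B+, B-, AB+, AB-.

A+, A-, B+, B-, AB+, AB-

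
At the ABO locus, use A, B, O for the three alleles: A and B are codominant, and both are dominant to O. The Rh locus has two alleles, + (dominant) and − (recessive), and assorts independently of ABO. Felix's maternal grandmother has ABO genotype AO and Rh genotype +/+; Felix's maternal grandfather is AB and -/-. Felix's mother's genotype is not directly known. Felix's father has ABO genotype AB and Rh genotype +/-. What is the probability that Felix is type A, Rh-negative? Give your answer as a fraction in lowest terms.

Felix's mother's ABO genotype from AO × AB: 1/4 AA, 1/4 AB, 1/4 AO, 1/4 BO.
Crossing each possibility with the father AB and summing P(type A): 1/4·1/2 + 1/4·1/4 + 1/4·1/2 + 1/4·1/4 = 3/8.
Similarly for Rh via the mother's Rh distribution: P(Rh-) = 1/4.
Independent loci: 3/8 × 1/4 = 3/32.

3/32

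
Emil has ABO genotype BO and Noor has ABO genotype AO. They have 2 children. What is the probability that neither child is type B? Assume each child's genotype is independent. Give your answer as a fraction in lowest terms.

ABO cross BO × AO → 1/4 O, 1/4 A, 1/4 B, 1/4 AB.
So P(type B) = 1/4 per child.
P(not type B) = 3/4 for one child; (3/4)^2 = 9/16.

9/16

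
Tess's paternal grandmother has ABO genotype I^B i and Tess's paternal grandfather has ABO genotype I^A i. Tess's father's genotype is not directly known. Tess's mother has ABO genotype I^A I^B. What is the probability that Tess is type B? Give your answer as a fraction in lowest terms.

3/8

Tess's father's ABO genotype from I^B i × I^A i: 1/4 I^A I^B, 1/4 I^A i, 1/4 I^B i, 1/4 i i.
Crossing each possibility with the mother I^A I^B and summing P(type B): 1/4·1/4 + 1/4·1/4 + 1/4·1/2 + 1/4·1/2 = 3/8.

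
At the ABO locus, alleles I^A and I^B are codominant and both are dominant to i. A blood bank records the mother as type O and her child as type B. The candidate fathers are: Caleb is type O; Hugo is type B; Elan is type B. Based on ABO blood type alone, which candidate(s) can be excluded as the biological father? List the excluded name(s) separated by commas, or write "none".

A candidate is excluded only if no genotype consistent with his phenotype could produce a type B child with a type O mother.
Caleb (type O): no genotype consistent with that phenotype can produce a type-B child with a type-O mother.

Caleb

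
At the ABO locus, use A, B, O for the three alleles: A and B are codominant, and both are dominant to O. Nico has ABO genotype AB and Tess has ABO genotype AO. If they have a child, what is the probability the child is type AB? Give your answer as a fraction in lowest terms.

ABO cross AB × AO → offspring phenotypes: 1/2 A, 1/4 B, 1/4 AB.
So P(type AB) = 1/4.

1/4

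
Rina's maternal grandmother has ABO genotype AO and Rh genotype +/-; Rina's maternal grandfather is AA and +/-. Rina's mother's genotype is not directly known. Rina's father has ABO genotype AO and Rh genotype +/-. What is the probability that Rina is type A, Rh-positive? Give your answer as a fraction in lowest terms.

Rina's mother's ABO genotype from AO × AA: 1/2 AA, 1/2 AO.
Crossing each possibility with the father AO and summing P(type A): 1/2·1 + 1/2·3/4 = 7/8.
Similarly for Rh via the mother's Rh distribution: P(Rh+) = 3/4.
Independent loci: 7/8 × 3/4 = 21/32.

21/32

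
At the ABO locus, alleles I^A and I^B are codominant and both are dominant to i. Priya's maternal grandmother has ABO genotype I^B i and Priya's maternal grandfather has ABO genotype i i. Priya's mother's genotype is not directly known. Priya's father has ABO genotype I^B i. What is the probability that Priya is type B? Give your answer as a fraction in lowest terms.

5/8

Priya's mother's ABO genotype from I^B i × i i: 1/2 I^B i, 1/2 i i.
Crossing each possibility with the father I^B i and summing P(type B): 1/2·3/4 + 1/2·1/2 = 5/8.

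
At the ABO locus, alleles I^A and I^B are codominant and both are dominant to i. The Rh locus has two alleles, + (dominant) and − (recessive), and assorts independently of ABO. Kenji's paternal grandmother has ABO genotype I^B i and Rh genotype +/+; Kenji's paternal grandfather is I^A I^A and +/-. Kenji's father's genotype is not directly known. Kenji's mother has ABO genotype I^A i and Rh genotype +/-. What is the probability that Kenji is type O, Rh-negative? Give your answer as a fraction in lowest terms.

1/64

Kenji's father's ABO genotype from I^B i × I^A I^A: 1/2 I^A I^B, 1/2 I^A i.
Crossing each possibility with the mother I^A i and summing P(type O): 1/2·0 + 1/2·1/4 = 1/8.
Similarly for Rh via the father's Rh distribution: P(Rh-) = 1/8.
Independent loci: 1/8 × 1/8 = 1/64.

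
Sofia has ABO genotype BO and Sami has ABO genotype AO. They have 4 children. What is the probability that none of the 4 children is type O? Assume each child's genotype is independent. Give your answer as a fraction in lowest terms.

ABO cross BO × AO → 1/4 O, 1/4 A, 1/4 B, 1/4 AB.
So P(type O) = 1/4 per child.
P(not type O) = 3/4 for one child; (3/4)^4 = 81/256.

81/256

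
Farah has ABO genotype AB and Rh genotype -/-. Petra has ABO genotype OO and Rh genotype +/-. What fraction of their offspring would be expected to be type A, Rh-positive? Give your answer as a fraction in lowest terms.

1/4

ABO cross AB × OO → offspring phenotypes: 1/2 A, 1/2 B.
Rh cross -/- × +/- → 1/2 Rh+, 1/2 Rh-.
Independent loci: P(type A, Rh-positive) = 1/2 × 1/2 = 1/4.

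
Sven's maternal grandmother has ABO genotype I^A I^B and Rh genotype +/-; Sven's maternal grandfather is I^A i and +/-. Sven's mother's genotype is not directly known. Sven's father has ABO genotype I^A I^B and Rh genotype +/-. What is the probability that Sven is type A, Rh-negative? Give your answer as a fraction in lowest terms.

3/32

Sven's mother's ABO genotype from I^A I^B × I^A i: 1/4 I^A I^A, 1/4 I^A I^B, 1/4 I^A i, 1/4 I^B i.
Crossing each possibility with the father I^A I^B and summing P(type A): 1/4·1/2 + 1/4·1/4 + 1/4·1/2 + 1/4·1/4 = 3/8.
Similarly for Rh via the mother's Rh distribution: P(Rh-) = 1/4.
Independent loci: 3/8 × 1/4 = 3/32.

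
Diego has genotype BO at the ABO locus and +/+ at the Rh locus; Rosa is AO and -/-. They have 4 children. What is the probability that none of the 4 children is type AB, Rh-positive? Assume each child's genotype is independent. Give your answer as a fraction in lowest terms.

81/256

ABO cross BO × AO → 1/4 O, 1/4 A, 1/4 B, 1/4 AB.
Rh cross +/+ × -/- → 1 Rh+; so P(type AB, Rh-positive) = 1/4 × 1 = 1/4 per child.
P(not type AB, Rh-positive) = 3/4 for one child; (3/4)^4 = 81/256.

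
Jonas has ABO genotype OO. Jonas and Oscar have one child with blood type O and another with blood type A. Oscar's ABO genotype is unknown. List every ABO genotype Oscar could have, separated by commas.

For each candidate genotype of Oscar, check whether crossing it with OO can produce every observed child phenotype.
  AA → possible child types {A} ✗
  AB → possible child types {A, B} ✗
  AO → possible child types {O, A} ✓
  BB → possible child types {B} ✗
  BO → possible child types {O, B} ✗
  OO → possible child types {O} ✗

AO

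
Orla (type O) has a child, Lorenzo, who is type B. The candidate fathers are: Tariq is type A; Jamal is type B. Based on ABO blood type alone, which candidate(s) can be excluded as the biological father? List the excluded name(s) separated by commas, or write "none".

Tariq

A candidate is excluded only if no genotype consistent with his phenotype could produce a type B child with a type O mother.
Tariq (type A): no genotype consistent with that phenotype can produce a type-B child with a type-O mother.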